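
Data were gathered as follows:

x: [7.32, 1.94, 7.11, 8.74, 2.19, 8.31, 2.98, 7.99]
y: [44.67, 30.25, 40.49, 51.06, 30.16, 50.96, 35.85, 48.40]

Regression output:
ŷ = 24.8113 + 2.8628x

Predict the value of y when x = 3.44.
ŷ = 34.6593

x = 3.44 lies inside the observed range [1.94, 8.74], so the fitted equation applies directly:

ŷ = 24.8113 + 2.8628 × 3.44
ŷ = 24.8113 + 9.8480
ŷ = 34.6593

This is a point prediction; actual observations scatter around it by roughly the residual standard deviation.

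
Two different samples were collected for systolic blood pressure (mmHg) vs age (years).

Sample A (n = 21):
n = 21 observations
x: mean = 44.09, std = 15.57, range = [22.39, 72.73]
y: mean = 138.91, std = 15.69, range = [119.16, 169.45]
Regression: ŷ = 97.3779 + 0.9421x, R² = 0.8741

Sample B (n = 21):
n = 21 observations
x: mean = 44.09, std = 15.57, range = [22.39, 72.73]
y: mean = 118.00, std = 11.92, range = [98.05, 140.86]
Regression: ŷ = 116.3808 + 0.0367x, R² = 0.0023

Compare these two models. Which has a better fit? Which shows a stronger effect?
Model A has the better fit (R² = 0.8741 vs 0.0023). Model A shows the stronger effect (|β₁| = 0.9421 vs 0.0367).

Model Comparison:

Goodness of fit (R²):
- Model A: R² = 0.8741 → 87.41% of variance in blood pressure explained
- Model B: R² = 0.0023 → 0.23% of variance in blood pressure explained
- 0.8741 > 0.0023 → Model A has the better fit

Which has the larger per-year effect? (|β₁|)
- Model A: β₁ = 0.9421 → predicted blood pressure rises 0.9421 mmHg per additional year of age
- Model B: β₁ = 0.0367 → predicted blood pressure rises 0.0367 mmHg per additional year of age
- |0.9421| > |0.0367| → Model A shows the stronger marginal effect

Notes:
- The two samples could reflect different populations, time periods, or measurement quality.
- A better fit (higher R²) doesn't necessarily mean a more important relationship.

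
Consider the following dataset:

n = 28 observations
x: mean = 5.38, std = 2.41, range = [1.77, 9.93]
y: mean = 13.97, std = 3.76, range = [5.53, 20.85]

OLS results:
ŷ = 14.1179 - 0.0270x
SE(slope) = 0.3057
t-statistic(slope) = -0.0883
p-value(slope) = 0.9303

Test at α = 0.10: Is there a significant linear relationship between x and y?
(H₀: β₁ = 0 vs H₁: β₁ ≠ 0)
Since p-value = 0.9303 ≥ α = 0.10, fail to reject H₀ — the slope is not significantly different from 0.

Hypothesis test for the slope coefficient:

H₀: β₁ = 0 (no linear relationship)
H₁: β₁ ≠ 0 (linear relationship exists)

Test statistic: t = β̂₁ / SE(β̂₁) = -0.0270 / 0.3057 = -0.0883

With df = 26, the two-sided p-value for |t| = 0.0883 is 0.9303.

Decision rule: reject H₀ if p-value < α.
p-value = 0.9303 ≥ α = 0.10 → fail to reject H₀.

At α = 0.10 the data do not provide convincing evidence of a nonzero slope.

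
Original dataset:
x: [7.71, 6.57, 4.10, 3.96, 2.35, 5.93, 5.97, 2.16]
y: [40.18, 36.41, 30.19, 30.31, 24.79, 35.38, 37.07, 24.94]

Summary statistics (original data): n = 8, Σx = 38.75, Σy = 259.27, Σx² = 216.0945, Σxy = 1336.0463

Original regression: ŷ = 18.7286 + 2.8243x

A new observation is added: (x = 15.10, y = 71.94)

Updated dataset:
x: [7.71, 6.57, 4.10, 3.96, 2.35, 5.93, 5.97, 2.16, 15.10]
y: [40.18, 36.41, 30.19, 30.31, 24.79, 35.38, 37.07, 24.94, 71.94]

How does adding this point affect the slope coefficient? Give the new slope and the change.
Adding the point moves β₁ from 2.8243 to 3.6144, i.e. it increases by 0.7901 (+28.0%).

x = 15.10 lies well outside the original x-range [2.16, 7.71] (x̄ ≈ 4.84), so this observation has high leverage and can move the slope substantially.

Step 1: Update the sums with the new point (n goes from 8 to 9)
Σx  = 38.75 + 15.10 = 53.85
Σy  = 259.27 + 71.94 = 331.21
Σx² = 216.0945 + 15.10² = 216.0945 + 228.0100 = 444.1045
Σxy = 1336.0463 + 15.10×71.94 = 1336.0463 + 1086.2940 = 2422.3403

Step 2: Recompute the slope with b₁ = (nΣxy − ΣxΣy) / (nΣx² − (Σx)²)
Numerator   = 9×2422.3403 − 53.85×331.21 = 21801.0627 − 17835.6585 = 3965.4042
Denominator = 9×444.1045 − 53.85² = 3996.9405 − 2899.8225 = 1097.1180
b₁(new) = 3965.4042 / 1097.1180 = 3.6144

(Same formula on the original sums: (8×1336.0463 − 38.75×259.27) / (8×216.0945 − 38.75²) = 641.6579 / 227.1935 = 2.8243, matching the given fit.)

Step 3: Change in slope
Δβ₁ = 3.6144 − 2.8243 = +0.7901
Relative change = +0.7901 / 2.8243 × 100% = +28.0%
→ the slope increases when the point is added.

Because the point sits above the extension of the original line at a high-leverage x, it tilts the fit up.
In practice: refit with and without it and report both if conclusions differ.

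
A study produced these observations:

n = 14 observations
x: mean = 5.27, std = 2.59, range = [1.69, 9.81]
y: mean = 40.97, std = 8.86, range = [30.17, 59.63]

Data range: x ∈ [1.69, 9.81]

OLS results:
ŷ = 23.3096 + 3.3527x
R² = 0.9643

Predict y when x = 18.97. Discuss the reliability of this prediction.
ŷ = 86.9103 (extrapolation — x = 18.97 lies outside [1.69, 9.81], so reliability is low).

Prediction calculation:
ŷ = 23.3096 + 3.3527 × 18.97
ŷ = 86.9103

Reliability:
- Data range: x ∈ [1.69, 9.81]
- Prediction point: x = 18.97 is 9.16 units above the observed range → this is EXTRAPOLATION, not interpolation

Why that matters here:
- The standard error of prediction grows with (x − x̄)², and x = 18.97 is far from x̄ = 5.27
- There are no observations near this x to validate the fitted line there
- Real relationships often flatten, saturate, or turn nonlinear at extremes

The R² = 0.9643 only validates the fit within [1.69, 9.81]; treat ŷ = 86.9103 with caution.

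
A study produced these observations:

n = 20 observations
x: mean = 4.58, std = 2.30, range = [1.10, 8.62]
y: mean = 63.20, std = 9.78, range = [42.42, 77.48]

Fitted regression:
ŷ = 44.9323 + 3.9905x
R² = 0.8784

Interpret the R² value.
The model explains 87.84% of the variance in y (R² = 0.8784), leaving 12.16% unexplained; the fit is strong.

R² (coefficient of determination) measures the proportion of variance in y explained by the regression model.

Here R² = 0.8784:
- Explained: 87.84% of the variation in y
- Unexplained (residual): 100% − 87.84% = 12.16%
- Rule of thumb (below 0.3 weak; 0.3 to below 0.7 moderate; 0.7 and above strong) → strong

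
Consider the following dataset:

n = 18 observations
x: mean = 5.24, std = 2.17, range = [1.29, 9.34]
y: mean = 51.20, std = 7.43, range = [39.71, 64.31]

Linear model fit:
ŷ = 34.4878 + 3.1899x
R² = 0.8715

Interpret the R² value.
About 87.15% of the variability in y is accounted for by the regression on x (R² = 0.8715) — a strong linear fit.

R² = 1 − SS_res/SS_tot compares the residual scatter to the total scatter of y about its mean.

Here R² = 0.8715:
- Explained: 87.15% of the variation in y
- Unexplained (residual): 100% − 87.15% = 12.85%
- Rule of thumb (below 0.3 weak; 0.3 to below 0.7 moderate; 0.7 and above strong) → strong

Equivalently, for simple linear regression R² = r², so |r| = √0.8715 ≈ 0.9335.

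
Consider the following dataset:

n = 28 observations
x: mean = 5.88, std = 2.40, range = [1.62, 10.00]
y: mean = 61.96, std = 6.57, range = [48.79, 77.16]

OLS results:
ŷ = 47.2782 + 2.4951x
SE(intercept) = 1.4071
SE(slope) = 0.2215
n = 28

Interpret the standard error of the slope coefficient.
SE(β̂₁) = 0.2215 is the estimated standard deviation of the slope estimate across repeated samples; relative to β̂₁ = 2.4951 that is 8.9%, a precise estimate.

SE(β̂₁) = s / √Sxx, where s is the residual standard deviation and Sxx = Σ(x − x̄)². It is the yardstick for how far β̂₁ = 2.4951 could plausibly be from the true slope.

Relative precision:
- SE / |β̂₁| = 0.2215 / 2.4951 = 8.9%
- Rule of thumb (under 20%: precise; 20% to under 50%: moderately precise; 50% or more: imprecise) → precise

Link to interval estimation: a confidence interval for β₁ is β̂₁ ± t* × 0.2215, so SE sets the half-width per unit of t*.

What drives SE(β̂₁): more residual scatter → larger SE; wider spread of x values → smaller SE.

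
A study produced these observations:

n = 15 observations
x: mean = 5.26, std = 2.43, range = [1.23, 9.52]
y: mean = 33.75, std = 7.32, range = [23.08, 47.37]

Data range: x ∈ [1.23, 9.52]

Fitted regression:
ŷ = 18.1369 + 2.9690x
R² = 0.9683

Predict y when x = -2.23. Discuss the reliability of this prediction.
The equation gives ŷ = 11.5160; however x = -2.23 is 3.46 units below the observed range, so this extrapolated value should not be trusted.

Prediction calculation:
ŷ = 18.1369 + 2.9690 × (-2.23)
ŷ = 11.5160

Reliability:
- Data range: x ∈ [1.23, 9.52]
- Prediction point: x = -2.23 is 3.46 units below the observed range → this is EXTRAPOLATION, not interpolation

Why that matters here:
- The linear relationship may not hold outside the observed range
- There are no observations near this x to validate the fitted line there

Report the number if required, but flag clearly that it is an extrapolation.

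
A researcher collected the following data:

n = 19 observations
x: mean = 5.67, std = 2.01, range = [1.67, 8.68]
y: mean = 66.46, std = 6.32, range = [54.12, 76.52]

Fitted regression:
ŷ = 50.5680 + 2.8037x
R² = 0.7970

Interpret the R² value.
The model explains 79.70% of the variance in y (R² = 0.7970), leaving 20.30% unexplained; the fit is strong.

R² = 1 − SS_res/SS_tot compares the residual scatter to the total scatter of y about its mean.

Here R² = 0.7970:
- Explained: 79.70% of the variation in y
- Unexplained (residual): 100% − 79.70% = 20.30%
- Rule of thumb (below 0.3 weak; 0.3 to below 0.7 moderate; 0.7 and above strong) → strong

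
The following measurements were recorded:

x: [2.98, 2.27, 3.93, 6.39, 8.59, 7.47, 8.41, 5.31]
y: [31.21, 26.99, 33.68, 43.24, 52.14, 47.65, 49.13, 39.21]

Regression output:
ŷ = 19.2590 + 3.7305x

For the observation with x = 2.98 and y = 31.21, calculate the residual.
Residual = 0.8341

The residual is the difference between the actual value and the predicted value:

Residual = y - ŷ

Step 1: Calculate predicted value
ŷ = 19.2590 + 3.7305 × 2.98
ŷ = 30.3759

Step 2: Calculate residual
Residual = 31.21 - 30.3759
Residual = 0.8341

The residual is positive, so the observed y = 31.21 sits above the regression line (the line underestimates it by 0.8341).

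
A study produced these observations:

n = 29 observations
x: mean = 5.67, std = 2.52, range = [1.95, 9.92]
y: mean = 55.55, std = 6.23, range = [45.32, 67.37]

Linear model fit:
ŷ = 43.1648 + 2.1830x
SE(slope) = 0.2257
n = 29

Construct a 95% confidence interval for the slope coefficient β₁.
The 95% CI for β₁ is (1.7199, 2.6461)

Confidence interval for the slope:

The 95% CI for β₁ is: β̂₁ ± t*(α/2, n-2) × SE(β̂₁)

Step 1: Find critical t-value
- Confidence level = 0.95
- Degrees of freedom = n - 2 = 29 - 2 = 27
- t*(α/2, 27) = 2.0518

Step 2: Calculate margin of error
Margin = 2.0518 × 0.2257 = 0.4631

Step 3: Construct interval
CI = 2.1830 ± 0.4631
CI = (1.7199, 2.6461)

Interpretation: intervals built this way capture the true β₁ in 95% of repeated samples; here the plausible range for the per-unit effect of x on y is 1.7199 to 2.6461.
Both endpoints are positive, so the data support a genuinely positive slope at this confidence level.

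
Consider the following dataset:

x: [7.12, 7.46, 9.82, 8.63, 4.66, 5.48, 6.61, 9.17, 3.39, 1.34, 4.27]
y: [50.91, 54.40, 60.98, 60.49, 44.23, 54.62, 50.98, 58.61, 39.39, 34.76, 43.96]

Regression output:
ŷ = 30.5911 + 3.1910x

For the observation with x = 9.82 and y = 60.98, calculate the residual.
Residual = -0.9467

The residual is the difference between the actual value and the predicted value:

Residual = y - ŷ

Step 1: Calculate predicted value
ŷ = 30.5911 + 3.1910 × 9.82
ŷ = 61.9267

Step 2: Calculate residual
Residual = 60.98 - 61.9267
Residual = -0.9467

Interpretation: the model overestimates the actual value by 0.9467 at this point (negative residual → observation lies below the fitted line).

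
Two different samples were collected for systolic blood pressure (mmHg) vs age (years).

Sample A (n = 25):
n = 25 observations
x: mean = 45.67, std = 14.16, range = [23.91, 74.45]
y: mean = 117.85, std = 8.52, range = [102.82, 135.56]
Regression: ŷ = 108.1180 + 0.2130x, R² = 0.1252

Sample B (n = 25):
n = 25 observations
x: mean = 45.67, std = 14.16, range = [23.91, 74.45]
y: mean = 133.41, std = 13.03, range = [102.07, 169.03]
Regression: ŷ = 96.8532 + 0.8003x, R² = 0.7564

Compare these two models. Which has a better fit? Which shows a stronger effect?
Model B has the better fit (R² = 0.7564 vs 0.1252). Model B shows the stronger effect (|β₁| = 0.8003 vs 0.2130).

Model Comparison:

Fit — compare R²:
- Model A: R² = 0.1252 → 12.52% of variance in blood pressure explained
- Model B: R² = 0.7564 → 75.64% of variance in blood pressure explained
- 0.7564 > 0.1252 → Model B has the better fit

Strength of effect — compare |β₁|:
- Model A: β₁ = 0.2130 → predicted blood pressure rises 0.2130 mmHg per additional year of age
- Model B: β₁ = 0.8003 → predicted blood pressure rises 0.8003 mmHg per additional year of age
- |0.2130| < |0.8003| → Model B shows the stronger marginal effect

Note: R² measures how tightly points cluster around the line; β₁ measures how steep the line is — they answer different questions.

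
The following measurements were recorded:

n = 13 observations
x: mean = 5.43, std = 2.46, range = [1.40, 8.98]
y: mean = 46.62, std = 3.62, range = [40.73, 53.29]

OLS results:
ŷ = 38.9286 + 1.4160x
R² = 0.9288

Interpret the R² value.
About 92.88% of the variability in y is accounted for by the regression on x (R² = 0.9288) — a strong linear fit.

R² = 1 − SS_res/SS_tot compares the residual scatter to the total scatter of y about its mean.

Here R² = 0.9288:
- Explained: 92.88% of the variation in y
- Unexplained (residual): 100% − 92.88% = 7.12%
- Rule of thumb (below 0.3 weak; 0.3 to below 0.7 moderate; 0.7 and above strong) → strong

Equivalently, for simple linear regression R² = r², so |r| = √0.9288 ≈ 0.9637.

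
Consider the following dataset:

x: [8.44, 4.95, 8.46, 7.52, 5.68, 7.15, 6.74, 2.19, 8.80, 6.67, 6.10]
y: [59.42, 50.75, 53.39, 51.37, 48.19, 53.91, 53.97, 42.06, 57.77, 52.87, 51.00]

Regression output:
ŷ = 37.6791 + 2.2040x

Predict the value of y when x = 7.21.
ŷ = 53.5699

x = 7.21 lies inside the observed range [2.19, 8.80], so the fitted equation applies directly:

ŷ = 37.6791 + 2.2040 × 7.21
ŷ = 37.6791 + 15.8908
ŷ = 53.5699

This is the fitted mean response at that x — an individual observation would come with a wider prediction interval.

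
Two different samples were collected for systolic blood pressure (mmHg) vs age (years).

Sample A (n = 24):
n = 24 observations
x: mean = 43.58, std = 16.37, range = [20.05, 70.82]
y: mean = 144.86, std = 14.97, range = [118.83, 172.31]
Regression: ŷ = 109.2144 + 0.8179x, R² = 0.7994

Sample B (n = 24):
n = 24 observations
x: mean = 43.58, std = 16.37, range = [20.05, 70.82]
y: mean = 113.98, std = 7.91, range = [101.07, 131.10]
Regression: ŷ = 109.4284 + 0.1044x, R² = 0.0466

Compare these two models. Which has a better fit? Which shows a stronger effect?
Model A has the better fit (R² = 0.7994 vs 0.0466). Model A shows the stronger effect (|β₁| = 0.8179 vs 0.1044).

Model Comparison:

Fit — compare R²:
- Model A: R² = 0.7994 → 79.94% of variance in blood pressure explained
- Model B: R² = 0.0466 → 4.66% of variance in blood pressure explained
- 0.7994 > 0.0466 → Model A has the better fit

Which has the larger per-year effect? (|β₁|)
- Model A: β₁ = 0.8179 → predicted blood pressure rises 0.8179 mmHg per additional year of age
- Model B: β₁ = 0.1044 → predicted blood pressure rises 0.1044 mmHg per additional year of age
- |0.8179| > |0.1044| → Model A shows the stronger marginal effect

Note: R² measures how tightly points cluster around the line; β₁ measures how steep the line is — they answer different questions.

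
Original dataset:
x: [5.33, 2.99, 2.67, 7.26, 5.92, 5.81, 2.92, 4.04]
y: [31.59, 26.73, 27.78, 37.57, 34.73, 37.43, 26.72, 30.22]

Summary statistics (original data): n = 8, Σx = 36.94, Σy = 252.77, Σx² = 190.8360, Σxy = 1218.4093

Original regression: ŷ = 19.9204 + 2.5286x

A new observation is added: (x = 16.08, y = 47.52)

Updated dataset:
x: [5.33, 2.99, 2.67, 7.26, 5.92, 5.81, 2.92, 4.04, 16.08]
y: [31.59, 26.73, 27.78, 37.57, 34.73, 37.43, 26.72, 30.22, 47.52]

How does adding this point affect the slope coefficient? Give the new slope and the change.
Adding the point moves β₁ from 2.5286 to 1.5577, i.e. it decreases by 0.9709 (-38.4%).

x = 16.08 lies well outside the original x-range [2.67, 7.26] (x̄ ≈ 4.62), so this observation has high leverage and can move the slope substantially.

Step 1: Update the sums with the new point (n goes from 8 to 9)
Σx  = 36.94 + 16.08 = 53.02
Σy  = 252.77 + 47.52 = 300.29
Σx² = 190.8360 + 16.08² = 190.8360 + 258.5664 = 449.4024
Σxy = 1218.4093 + 16.08×47.52 = 1218.4093 + 764.1216 = 1982.5309

Step 2: Recompute the slope with b₁ = (nΣxy − ΣxΣy) / (nΣx² − (Σx)²)
Numerator   = 9×1982.5309 − 53.02×300.29 = 17842.7781 − 15921.3758 = 1921.4023
Denominator = 9×449.4024 − 53.02² = 4044.6216 − 2811.1204 = 1233.5012
b₁(new) = 1921.4023 / 1233.5012 = 1.5577

(Same formula on the original sums: (8×1218.4093 − 36.94×252.77) / (8×190.8360 − 36.94²) = 409.9506 / 162.1244 = 2.5286, matching the given fit.)

Step 3: Change in slope
Δβ₁ = 1.5577 − 2.5286 = -0.9709
Relative change = -0.9709 / 2.5286 × 100% = -38.4%
→ the slope decreases when the point is added.

Because the point sits below the extension of the original line at a high-leverage x, it tilts the fit down.
In practice: refit with and without it and report both if conclusions differ; examine leverage (hᵢ) and Cook's distance rather than deleting it automatically.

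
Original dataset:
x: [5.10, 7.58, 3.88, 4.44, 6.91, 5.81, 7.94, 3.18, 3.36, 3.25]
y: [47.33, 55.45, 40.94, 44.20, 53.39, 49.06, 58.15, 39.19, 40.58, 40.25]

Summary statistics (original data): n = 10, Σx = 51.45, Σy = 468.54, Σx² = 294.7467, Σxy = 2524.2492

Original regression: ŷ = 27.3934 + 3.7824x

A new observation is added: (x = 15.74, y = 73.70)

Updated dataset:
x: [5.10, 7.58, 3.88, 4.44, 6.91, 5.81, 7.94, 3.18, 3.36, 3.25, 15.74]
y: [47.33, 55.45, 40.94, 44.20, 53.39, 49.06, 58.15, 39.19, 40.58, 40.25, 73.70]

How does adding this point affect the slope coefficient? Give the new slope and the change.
The slope changes from 3.7824 to 2.8178 (change of -0.9646, or -25.5%).

x = 15.74 lies well outside the original x-range [3.18, 7.94] (x̄ ≈ 5.15), so this observation has high leverage and can move the slope substantially.

Step 1: Update the sums with the new point (n goes from 10 to 11)
Σx  = 51.45 + 15.74 = 67.19
Σy  = 468.54 + 73.70 = 542.24
Σx² = 294.7467 + 15.74² = 294.7467 + 247.7476 = 542.4943
Σxy = 2524.2492 + 15.74×73.70 = 2524.2492 + 1160.0380 = 3684.2872

Step 2: Recompute the slope with b₁ = (nΣxy − ΣxΣy) / (nΣx² − (Σx)²)
Numerator   = 11×3684.2872 − 67.19×542.24 = 40527.1592 − 36433.1056 = 4094.0536
Denominator = 11×542.4943 − 67.19² = 5967.4373 − 4514.4961 = 1452.9412
b₁(new) = 4094.0536 / 1452.9412 = 2.8178

(Same formula on the original sums: (10×2524.2492 − 51.45×468.54) / (10×294.7467 − 51.45²) = 1136.1090 / 300.3645 = 3.7824, matching the given fit.)

Step 3: Change in slope
Δβ₁ = 2.8178 − 3.7824 = -0.9646
Relative change = -0.9646 / 3.7824 × 100% = -25.5%
→ the slope decreases when the point is added.

A high-leverage point only changes the slope if it is off the original line; here y = 73.70 is below the original trend, so the slope decreases.
In practice: check such a point for data-entry or measurement error.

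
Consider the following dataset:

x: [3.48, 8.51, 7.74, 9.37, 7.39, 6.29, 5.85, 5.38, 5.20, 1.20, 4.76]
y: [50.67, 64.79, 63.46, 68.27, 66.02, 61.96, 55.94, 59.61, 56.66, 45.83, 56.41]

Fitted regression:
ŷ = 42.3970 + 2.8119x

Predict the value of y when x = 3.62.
ŷ = 52.5761

Plug x = 3.62 into the fitted line:

ŷ = 42.3970 + 2.8119 × 3.62
ŷ = 42.3970 + 10.1791
ŷ = 52.5761

This is a point prediction; actual observations scatter around it by roughly the residual standard deviation.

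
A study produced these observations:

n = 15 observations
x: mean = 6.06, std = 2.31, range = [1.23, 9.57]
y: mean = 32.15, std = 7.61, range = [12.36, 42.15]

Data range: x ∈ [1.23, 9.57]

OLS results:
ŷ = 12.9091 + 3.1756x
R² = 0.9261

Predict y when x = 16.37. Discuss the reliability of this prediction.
ŷ = 64.8937, but this is extrapolation (above the data range [1.23, 9.57]) and may be unreliable.

Prediction calculation:
ŷ = 12.9091 + 3.1756 × 16.37
ŷ = 64.8937

Reliability:
- Data range: x ∈ [1.23, 9.57]
- Prediction point: x = 16.37 is 6.80 units above the observed range → this is EXTRAPOLATION, not interpolation

Why that matters here:
- R² describes fit only over the sampled x values; it says nothing about behaviour beyond them
- There are no observations near this x to validate the fitted line there

The R² = 0.9261 only validates the fit within [1.23, 9.57]; treat ŷ = 64.8937 with caution.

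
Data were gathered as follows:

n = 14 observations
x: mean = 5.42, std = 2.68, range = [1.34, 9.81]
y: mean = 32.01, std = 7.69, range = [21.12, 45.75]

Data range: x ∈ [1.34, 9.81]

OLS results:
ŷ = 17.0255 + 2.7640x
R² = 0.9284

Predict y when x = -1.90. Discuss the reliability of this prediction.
ŷ = 11.7739 (extrapolation — x = -1.90 lies outside [1.34, 9.81], so reliability is low).

Prediction calculation:
ŷ = 17.0255 + 2.7640 × (-1.90)
ŷ = 11.7739

Reliability:
- Data range: x ∈ [1.34, 9.81]
- Prediction point: x = -1.90 is 3.24 units below the observed range → this is EXTRAPOLATION, not interpolation

Why that matters here:
- The linear relationship may not hold outside the observed range
- The standard error of prediction grows with (x − x̄)², and x = -1.90 is far from x̄ = 5.42
- Real relationships often flatten, saturate, or turn nonlinear at extremes

A defensible statement: 'if the linear trend continued to x = -1.90, y would be about 11.7739' — the premise is untested.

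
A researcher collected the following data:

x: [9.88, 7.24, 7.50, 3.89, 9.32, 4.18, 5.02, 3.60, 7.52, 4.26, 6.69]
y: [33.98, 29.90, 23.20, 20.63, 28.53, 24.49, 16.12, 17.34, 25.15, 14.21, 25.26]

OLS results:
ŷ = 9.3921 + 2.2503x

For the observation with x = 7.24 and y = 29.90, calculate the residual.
Residual = 4.2157

The residual is the difference between the actual value and the predicted value:

Residual = y - ŷ

Step 1: Calculate predicted value
ŷ = 9.3921 + 2.2503 × 7.24
ŷ = 25.6843

Step 2: Calculate residual
Residual = 29.90 - 25.6843
Residual = 4.2157

Sign check: y > ŷ, so the point is above the line and the fit underestimates here.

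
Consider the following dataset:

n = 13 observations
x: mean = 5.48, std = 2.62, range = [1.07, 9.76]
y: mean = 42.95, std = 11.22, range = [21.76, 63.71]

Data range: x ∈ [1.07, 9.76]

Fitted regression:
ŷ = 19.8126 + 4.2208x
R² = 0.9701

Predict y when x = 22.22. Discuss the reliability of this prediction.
ŷ = 113.5988, but this is extrapolation (above the data range [1.07, 9.76]) and may be unreliable.

Prediction calculation:
ŷ = 19.8126 + 4.2208 × 22.22
ŷ = 113.5988

Reliability:
- Data range: x ∈ [1.07, 9.76]
- Prediction point: x = 22.22 is 12.46 units above the observed range → this is EXTRAPOLATION, not interpolation

Why that matters here:
- The linear relationship may not hold outside the observed range
- The standard error of prediction grows with (x − x̄)², and x = 22.22 is far from x̄ = 5.48

The R² = 0.9701 only validates the fit within [1.07, 9.76]; treat ŷ = 113.5988 with caution.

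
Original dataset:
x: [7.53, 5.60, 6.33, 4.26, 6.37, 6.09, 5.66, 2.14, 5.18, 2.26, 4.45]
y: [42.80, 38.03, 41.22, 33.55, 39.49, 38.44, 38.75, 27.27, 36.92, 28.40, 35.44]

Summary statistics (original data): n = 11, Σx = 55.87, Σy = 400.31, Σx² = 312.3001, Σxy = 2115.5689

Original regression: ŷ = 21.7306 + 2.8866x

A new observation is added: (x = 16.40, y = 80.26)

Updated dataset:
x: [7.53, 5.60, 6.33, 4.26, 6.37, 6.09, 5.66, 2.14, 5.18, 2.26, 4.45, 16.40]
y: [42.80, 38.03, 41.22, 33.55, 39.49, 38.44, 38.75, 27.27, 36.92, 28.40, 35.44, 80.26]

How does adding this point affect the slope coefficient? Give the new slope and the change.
The slope changes from 2.8866 to 3.6818 (change of +0.7952, or +27.5%).

The new point has HIGH LEVERAGE: x = 16.40 is far from the original mean x̄ = 55.87/11 ≈ 5.08 (original range [2.14, 7.53]).

Step 1: Update the sums with the new point (n goes from 11 to 12)
Σx  = 55.87 + 16.40 = 72.27
Σy  = 400.31 + 80.26 = 480.57
Σx² = 312.3001 + 16.40² = 312.3001 + 268.9600 = 581.2601
Σxy = 2115.5689 + 16.40×80.26 = 2115.5689 + 1316.2640 = 3431.8329

Step 2: Recompute the slope with b₁ = (nΣxy − ΣxΣy) / (nΣx² − (Σx)²)
Numerator   = 12×3431.8329 − 72.27×480.57 = 41181.9948 − 34730.7939 = 6451.2009
Denominator = 12×581.2601 − 72.27² = 6975.1212 − 5222.9529 = 1752.1683
b₁(new) = 6451.2009 / 1752.1683 = 3.6818

(Same formula on the original sums: (11×2115.5689 − 55.87×400.31) / (11×312.3001 − 55.87²) = 905.9382 / 313.8442 = 2.8866, matching the given fit.)

Step 3: Change in slope
Δβ₁ = 3.6818 − 2.8866 = +0.7952
Relative change = +0.7952 / 2.8866 × 100% = +27.5%
→ the slope increases when the point is added.

Because the point sits above the extension of the original line at a high-leverage x, it tilts the fit up.
In practice: investigate whether it comes from the same population as the rest of the sample; examine leverage (hᵢ) and Cook's distance rather than deleting it automatically.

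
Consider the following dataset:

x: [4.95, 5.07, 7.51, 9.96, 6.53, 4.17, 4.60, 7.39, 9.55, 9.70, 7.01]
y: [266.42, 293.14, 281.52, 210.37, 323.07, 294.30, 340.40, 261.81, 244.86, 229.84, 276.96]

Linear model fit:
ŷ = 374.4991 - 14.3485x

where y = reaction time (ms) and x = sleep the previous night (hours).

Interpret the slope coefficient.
For each additional hour of sleep, predicted reaction time decreases by approximately 14.3485 ms.

β₁ = -14.3485 is the change in predicted reaction time (ms) per additional hour of sleep.

Interpretation:
- Sleep up by 1 hour → predicted reaction time decreases by 14.3485 ms
- The effect is assumed constant over the observed range of x (linearity)

The intercept β₀ = 374.4991 is the predicted reaction time when sleep = 0; since the smallest observed x is 4.17, this is an extrapolation and mainly anchors the line.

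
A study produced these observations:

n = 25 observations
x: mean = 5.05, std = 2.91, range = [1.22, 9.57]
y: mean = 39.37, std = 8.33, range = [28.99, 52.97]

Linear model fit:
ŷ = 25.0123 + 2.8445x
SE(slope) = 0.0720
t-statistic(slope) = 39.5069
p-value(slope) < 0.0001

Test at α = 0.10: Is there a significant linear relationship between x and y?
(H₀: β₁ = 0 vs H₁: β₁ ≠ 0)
p-value < 0.0001 < α = 0.10, so we reject H₀. The relationship is significant.

Hypothesis test for the slope coefficient:

H₀: β₁ = 0 (no linear relationship)
H₁: β₁ ≠ 0 (linear relationship exists)

Test statistic: t = β̂₁ / SE(β̂₁) = 2.8445 / 0.0720 = 39.5069

With df = 23, the two-sided p-value for |t| = 39.5069 is <0.0001.

Decision rule: reject H₀ if p-value < α.
p-value < 0.0001 < α = 0.10 → reject H₀.

There is sufficient evidence at the 10% significance level to conclude that a linear relationship exists between x and y.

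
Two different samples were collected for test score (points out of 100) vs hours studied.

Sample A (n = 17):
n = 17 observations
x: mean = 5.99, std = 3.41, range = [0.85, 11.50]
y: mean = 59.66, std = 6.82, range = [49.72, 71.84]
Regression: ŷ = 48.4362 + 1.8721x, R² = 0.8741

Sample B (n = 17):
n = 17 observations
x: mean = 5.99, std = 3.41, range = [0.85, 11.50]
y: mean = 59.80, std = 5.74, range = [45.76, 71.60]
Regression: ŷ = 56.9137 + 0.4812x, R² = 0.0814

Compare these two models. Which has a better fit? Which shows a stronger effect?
Model A has the better fit (R² = 0.8741 vs 0.0814). Model A shows the stronger effect (|β₁| = 1.8721 vs 0.4812).

Model Comparison:

Goodness of fit (R²):
- Model A: R² = 0.8741 → 87.41% of variance in test score explained
- Model B: R² = 0.0814 → 8.14% of variance in test score explained
- 0.8741 > 0.0814 → Model A has the better fit

Which has the larger per-hour effect? (|β₁|)
- Model A: β₁ = 1.8721 → predicted test score rises 1.8721 points per additional hour of study time
- Model B: β₁ = 0.4812 → predicted test score rises 0.4812 points per additional hour of study time
- |1.8721| > |0.4812| → Model A shows the stronger marginal effect

Note: A steeper slope doesn't make a better model if the scatter around the line is large.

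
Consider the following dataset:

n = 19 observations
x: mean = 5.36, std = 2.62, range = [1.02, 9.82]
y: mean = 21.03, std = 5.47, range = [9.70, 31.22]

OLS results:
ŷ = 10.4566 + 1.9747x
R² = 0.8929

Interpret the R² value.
About 89.29% of the variability in y is accounted for by the regression on x (R² = 0.8929) — a strong linear fit.

R² = 1 − SS_res/SS_tot compares the residual scatter to the total scatter of y about its mean.

Here R² = 0.8929:
- Explained: 89.29% of the variation in y
- Unexplained (residual): 100% − 89.29% = 10.71%
- Rule of thumb (below 0.3 weak; 0.3 to below 0.7 moderate; 0.7 and above strong) → strong

Calculation: R² = 1 − (SS_res / SS_tot), where SS_res is the sum of squared residuals and SS_tot the total sum of squares.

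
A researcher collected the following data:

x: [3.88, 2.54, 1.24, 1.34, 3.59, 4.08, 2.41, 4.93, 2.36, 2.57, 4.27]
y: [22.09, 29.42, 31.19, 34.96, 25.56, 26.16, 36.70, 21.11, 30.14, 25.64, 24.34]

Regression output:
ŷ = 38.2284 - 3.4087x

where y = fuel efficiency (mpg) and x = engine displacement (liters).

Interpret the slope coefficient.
For each additional liter of engine displacement, predicted fuel efficiency decreases by approximately 3.4087 mpg.

The slope coefficient β₁ = -3.4087 represents the marginal effect of engine displacement on fuel efficiency.

Interpretation:
- Engine displacement up by 1 liter → predicted fuel efficiency decreases by 3.4087 mpg
- The effect is assumed constant over the observed range of x (linearity)
- The slope describes association in these data, not necessarily a causal effect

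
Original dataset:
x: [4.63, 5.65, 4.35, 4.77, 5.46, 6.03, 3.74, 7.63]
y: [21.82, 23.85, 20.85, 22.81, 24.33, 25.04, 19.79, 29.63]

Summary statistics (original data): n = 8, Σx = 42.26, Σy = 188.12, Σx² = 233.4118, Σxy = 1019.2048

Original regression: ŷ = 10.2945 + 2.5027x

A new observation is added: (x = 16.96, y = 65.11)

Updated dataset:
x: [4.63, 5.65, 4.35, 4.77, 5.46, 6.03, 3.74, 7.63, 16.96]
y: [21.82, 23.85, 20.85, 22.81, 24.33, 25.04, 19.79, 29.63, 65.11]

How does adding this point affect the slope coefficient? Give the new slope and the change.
The slope changes from 2.5027 to 3.4800 (change of +0.9773, or +39.0%).

The new point has HIGH LEVERAGE: x = 16.96 is far from the original mean x̄ = 42.26/8 ≈ 5.28 (original range [3.74, 7.63]).

Step 1: Update the sums with the new point (n goes from 8 to 9)
Σx  = 42.26 + 16.96 = 59.22
Σy  = 188.12 + 65.11 = 253.23
Σx² = 233.4118 + 16.96² = 233.4118 + 287.6416 = 521.0534
Σxy = 1019.2048 + 16.96×65.11 = 1019.2048 + 1104.2656 = 2123.4704

Step 2: Recompute the slope with b₁ = (nΣxy − ΣxΣy) / (nΣx² − (Σx)²)
Numerator   = 9×2123.4704 − 59.22×253.23 = 19111.2336 − 14996.2806 = 4114.9530
Denominator = 9×521.0534 − 59.22² = 4689.4806 − 3507.0084 = 1182.4722
b₁(new) = 4114.9530 / 1182.4722 = 3.4800

(Same formula on the original sums: (8×1019.2048 − 42.26×188.12) / (8×233.4118 − 42.26²) = 203.6872 / 81.3868 = 2.5027, matching the given fit.)

Step 3: Change in slope
Δβ₁ = 3.4800 − 2.5027 = +0.9773
Relative change = +0.9773 / 2.5027 × 100% = +39.0%
→ the slope increases when the point is added.

A high-leverage point only changes the slope if it is off the original line; here y = 65.11 is above the original trend, so the slope increases.
In practice: investigate whether it comes from the same population as the rest of the sample.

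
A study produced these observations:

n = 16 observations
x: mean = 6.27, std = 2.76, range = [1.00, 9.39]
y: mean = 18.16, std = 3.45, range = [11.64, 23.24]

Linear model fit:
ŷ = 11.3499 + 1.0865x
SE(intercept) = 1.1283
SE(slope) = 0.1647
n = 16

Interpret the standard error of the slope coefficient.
SE(β̂₁) = 0.1647 is the estimated standard deviation of the slope estimate across repeated samples; relative to β̂₁ = 1.0865 that is 15.2%, a precise estimate.

SE(β̂₁) = 0.1647 says: if we drew many samples of n = 16 from the same population and refit each time, the fitted slopes would scatter with a standard deviation of roughly 0.1647 around the true β₁.

Relative precision:
- SE / |β̂₁| = 0.1647 / 1.0865 = 15.2%
- Rule of thumb (under 20%: precise; 20% to under 50%: moderately precise; 50% or more: imprecise) → precise

Rough 95% range (±2 SE): 1.0865 ± 0.3294 → (0.7571, 1.4159).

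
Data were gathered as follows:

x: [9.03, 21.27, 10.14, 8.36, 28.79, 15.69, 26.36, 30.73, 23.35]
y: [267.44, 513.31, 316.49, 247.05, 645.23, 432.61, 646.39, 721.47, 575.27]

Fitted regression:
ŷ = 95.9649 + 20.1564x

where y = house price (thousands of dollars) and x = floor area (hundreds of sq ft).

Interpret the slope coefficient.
On average, house price is about 20.1564 thousand dollars higher for every extra hundred sq ft of floor area.

The slope coefficient β₁ = 20.1564 represents the marginal effect of floor area on house price.

Interpretation:
- Floor area up by 1 hundred sq ft → predicted house price increases by 20.1564 thousand dollars
- The effect is assumed constant over the observed range of x (linearity)

The intercept β₀ = 95.9649 is the predicted house price when floor area = 0; since the smallest observed x is 8.36, this is an extrapolation and mainly anchors the line.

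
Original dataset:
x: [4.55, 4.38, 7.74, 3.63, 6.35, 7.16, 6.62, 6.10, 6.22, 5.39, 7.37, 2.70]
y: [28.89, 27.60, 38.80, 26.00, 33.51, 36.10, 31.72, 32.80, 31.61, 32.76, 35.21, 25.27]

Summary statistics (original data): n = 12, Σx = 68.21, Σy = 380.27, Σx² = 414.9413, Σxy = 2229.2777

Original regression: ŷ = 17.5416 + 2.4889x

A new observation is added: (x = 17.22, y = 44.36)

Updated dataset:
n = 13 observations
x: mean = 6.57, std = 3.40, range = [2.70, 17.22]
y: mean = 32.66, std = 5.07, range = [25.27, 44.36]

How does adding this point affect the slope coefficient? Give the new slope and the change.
New slope β₁ = 1.3507 versus 2.4889 before: a change of -1.1382 (-45.7%).

x = 17.22 lies well outside the original x-range [2.70, 7.74] (x̄ ≈ 5.68), so this observation has high leverage and can move the slope substantially.

Step 1: Update the sums with the new point (n goes from 12 to 13)
Σx  = 68.21 + 17.22 = 85.43
Σy  = 380.27 + 44.36 = 424.63
Σx² = 414.9413 + 17.22² = 414.9413 + 296.5284 = 711.4697
Σxy = 2229.2777 + 17.22×44.36 = 2229.2777 + 763.8792 = 2993.1569

Step 2: Recompute the slope with b₁ = (nΣxy − ΣxΣy) / (nΣx² − (Σx)²)
Numerator   = 13×2993.1569 − 85.43×424.63 = 38911.0397 − 36276.1409 = 2634.8988
Denominator = 13×711.4697 − 85.43² = 9249.1061 − 7298.2849 = 1950.8212
b₁(new) = 2634.8988 / 1950.8212 = 1.3507

(Same formula on the original sums: (12×2229.2777 − 68.21×380.27) / (12×414.9413 − 68.21²) = 813.1157 / 326.6915 = 2.4889, matching the given fit.)

Step 3: Change in slope
Δβ₁ = 1.3507 − 2.4889 = -1.1382
Relative change = -1.1382 / 2.4889 × 100% = -45.7%
→ the slope decreases when the point is added.

A high-leverage point only changes the slope if it is off the original line; here y = 44.36 is below the original trend, so the slope decreases.
In practice: examine leverage (hᵢ) and Cook's distance rather than deleting it automatically; refit with and without it and report both if conclusions differ.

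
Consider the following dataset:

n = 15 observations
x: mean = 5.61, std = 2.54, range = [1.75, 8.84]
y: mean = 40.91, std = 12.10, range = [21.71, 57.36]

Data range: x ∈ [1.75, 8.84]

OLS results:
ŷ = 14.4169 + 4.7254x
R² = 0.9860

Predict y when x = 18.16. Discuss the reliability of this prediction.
The equation gives ŷ = 100.2302; however x = 18.16 is 9.32 units above the observed range, so this extrapolated value should not be trusted.

Prediction calculation:
ŷ = 14.4169 + 4.7254 × 18.16
ŷ = 100.2302

Reliability:
- Data range: x ∈ [1.75, 8.84]
- Prediction point: x = 18.16 is 9.32 units above the observed range → this is EXTRAPOLATION, not interpolation

Why that matters here:
- There are no observations near this x to validate the fitted line there
- The linear relationship may not hold outside the observed range

The R² = 0.9860 only validates the fit within [1.75, 8.84]; treat ŷ = 100.2302 with caution.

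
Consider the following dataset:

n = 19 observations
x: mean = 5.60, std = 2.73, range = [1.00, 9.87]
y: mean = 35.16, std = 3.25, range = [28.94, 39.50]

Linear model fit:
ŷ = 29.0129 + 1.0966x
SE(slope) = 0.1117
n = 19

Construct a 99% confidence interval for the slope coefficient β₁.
The 99% CI for β₁ is (0.7729, 1.4203)

Confidence interval for the slope:

The 99% CI for β₁ is: β̂₁ ± t*(α/2, n-2) × SE(β̂₁)

Step 1: Find critical t-value
- Confidence level = 0.99
- Degrees of freedom = n - 2 = 19 - 2 = 17
- t*(α/2, 17) = 2.8982

Step 2: Calculate margin of error
Margin = 2.8982 × 0.1117 = 0.3237

Step 3: Construct interval
CI = 1.0966 ± 0.3237
CI = (0.7729, 1.4203)

Interpretation: each one-unit increase in x is associated with a change in mean y of between 0.7729 and 1.4203, with 99% confidence.
The interval does not include 0, suggesting a significant linear relationship.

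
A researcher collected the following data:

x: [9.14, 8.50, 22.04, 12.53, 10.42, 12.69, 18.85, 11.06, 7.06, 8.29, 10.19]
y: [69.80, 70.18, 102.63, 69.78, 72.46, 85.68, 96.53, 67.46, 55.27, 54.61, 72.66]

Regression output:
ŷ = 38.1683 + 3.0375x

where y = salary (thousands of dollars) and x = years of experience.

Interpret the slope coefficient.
An increase of one year in experience is associated with a 3.0375 thousand dollars increase in predicted salary.

β₁ = 3.0375 is the change in predicted salary (thousand dollars) per additional year of experience.

Interpretation:
- Experience up by 1 year → predicted salary increases by 3.0375 thousand dollars
- The effect is assumed constant over the observed range of x (linearity)
- The sign (+) gives the direction; the magnitude 3.0375 gives the size of the effect per year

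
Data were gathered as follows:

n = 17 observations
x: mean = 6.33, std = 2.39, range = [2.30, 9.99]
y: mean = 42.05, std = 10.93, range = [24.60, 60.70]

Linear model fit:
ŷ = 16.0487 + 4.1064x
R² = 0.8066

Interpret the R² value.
The model explains 80.66% of the variance in y (R² = 0.8066), leaving 19.34% unexplained; the fit is strong.

R² (coefficient of determination) measures the proportion of variance in y explained by the regression model.

Here R² = 0.8066:
- Explained: 80.66% of the variation in y
- Unexplained (residual): 100% − 80.66% = 19.34%
- Rule of thumb (below 0.3 weak; 0.3 to below 0.7 moderate; 0.7 and above strong) → strong

Equivalently, for simple linear regression R² = r², so |r| = √0.8066 ≈ 0.8981.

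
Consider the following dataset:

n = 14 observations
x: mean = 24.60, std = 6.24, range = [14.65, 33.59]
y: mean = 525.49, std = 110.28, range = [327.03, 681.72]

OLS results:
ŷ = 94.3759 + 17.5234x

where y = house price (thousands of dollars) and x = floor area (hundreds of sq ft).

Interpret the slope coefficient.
An increase of one hundred sq ft in floor area is associated with a 17.5234 thousand dollars increase in predicted house price.

β₁ = 17.5234 is the change in predicted house price (thousand dollars) per additional hundred sq ft of floor area.

Interpretation:
- Floor area up by 1 hundred sq ft → predicted house price increases by 17.5234 thousand dollars
- This is a linear approximation: the same per-unit change is assumed across the whole observed x range
- The sign (+) gives the direction; the magnitude 17.5234 gives the size of the effect per hundred sq ft

(β₀ = 94.3759 is the fitted value at x = 0 and is not part of the slope interpretation.)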